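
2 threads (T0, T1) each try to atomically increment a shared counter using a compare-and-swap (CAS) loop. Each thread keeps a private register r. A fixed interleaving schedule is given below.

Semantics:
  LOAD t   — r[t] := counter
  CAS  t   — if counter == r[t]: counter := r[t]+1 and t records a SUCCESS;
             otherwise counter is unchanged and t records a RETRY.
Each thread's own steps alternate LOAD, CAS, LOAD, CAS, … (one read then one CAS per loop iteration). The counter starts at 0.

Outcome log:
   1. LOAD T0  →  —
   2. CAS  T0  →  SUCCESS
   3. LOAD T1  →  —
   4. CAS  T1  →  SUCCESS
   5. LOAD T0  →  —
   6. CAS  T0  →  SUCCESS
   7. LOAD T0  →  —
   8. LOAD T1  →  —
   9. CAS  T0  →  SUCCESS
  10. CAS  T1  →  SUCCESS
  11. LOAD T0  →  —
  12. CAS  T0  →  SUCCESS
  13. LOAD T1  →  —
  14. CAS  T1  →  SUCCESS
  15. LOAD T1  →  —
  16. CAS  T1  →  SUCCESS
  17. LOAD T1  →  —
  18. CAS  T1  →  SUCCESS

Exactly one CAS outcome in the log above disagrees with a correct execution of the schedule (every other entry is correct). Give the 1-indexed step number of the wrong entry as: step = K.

Re-executing:
#1 T0 reads 0
#2 T0 CAS(0→1) writes; counter now 1
#3 T1 reads 1
#4 T1 CAS(1→2) writes; counter now 2
#5 T0 reads 2
#6 T0 CAS(2→3) writes; counter now 3
#7 T0 reads 3
#8 T1 reads 3
#9 T0 CAS(3→4) writes; counter now 4
#10 T1 CAS(3→4) fails; counter now 4
#11 T0 reads 4
#12 T0 CAS(4→5) writes; counter now 5
#13 T1 reads 5
#14 T1 CAS(5→6) writes; counter now 6
#15 T1 reads 6
#16 T1 CAS(6→7) writes; counter now 7
#17 T1 reads 7
#18 T1 CAS(7→8) writes; counter now 8
Log disagrees first at step 10.

step = 10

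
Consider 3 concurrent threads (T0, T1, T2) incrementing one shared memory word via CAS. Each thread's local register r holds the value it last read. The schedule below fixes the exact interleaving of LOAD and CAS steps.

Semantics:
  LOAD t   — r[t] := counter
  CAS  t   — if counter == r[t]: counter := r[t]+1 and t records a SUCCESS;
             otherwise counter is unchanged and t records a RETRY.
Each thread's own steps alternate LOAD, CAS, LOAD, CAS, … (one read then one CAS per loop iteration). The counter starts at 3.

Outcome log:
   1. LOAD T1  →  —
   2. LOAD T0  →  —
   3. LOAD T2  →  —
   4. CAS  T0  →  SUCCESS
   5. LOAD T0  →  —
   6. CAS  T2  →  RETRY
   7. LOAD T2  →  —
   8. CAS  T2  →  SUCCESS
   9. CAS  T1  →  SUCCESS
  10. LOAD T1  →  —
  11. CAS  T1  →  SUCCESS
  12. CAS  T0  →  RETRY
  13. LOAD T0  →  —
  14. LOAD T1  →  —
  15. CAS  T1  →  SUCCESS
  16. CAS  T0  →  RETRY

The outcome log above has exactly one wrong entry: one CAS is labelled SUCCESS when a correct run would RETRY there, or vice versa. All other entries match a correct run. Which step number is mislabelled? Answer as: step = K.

step = 9

Reference trace:
1. LOAD T1 → mem=3 r[T1]=3 [LOAD]
2. LOAD T0 → mem=3 r[T0]=3 [LOAD]
3. LOAD T2 → mem=3 r[T2]=3 [LOAD]
4. CAS T0 → mem=4 r[T0]=3 [OK]
5. LOAD T0 → mem=4 r[T0]=4 [LOAD]
6. CAS T2 → mem=4 r[T2]=3 [RETRY]
7. LOAD T2 → mem=4 r[T2]=4 [LOAD]
8. CAS T2 → mem=5 r[T2]=4 [OK]
9. CAS T1 → mem=5 r[T1]=3 [RETRY]
10. LOAD T1 → mem=5 r[T1]=5 [LOAD]
11. CAS T1 → mem=6 r[T1]=5 [OK]
12. CAS T0 → mem=6 r[T0]=4 [RETRY]
13. LOAD T0 → mem=6 r[T0]=6 [LOAD]
14. LOAD T1 → mem=6 r[T1]=6 [LOAD]
15. CAS T1 → mem=7 r[T1]=6 [OK]
16. CAS T0 → mem=7 r[T0]=6 [RETRY]
Flip is step 9.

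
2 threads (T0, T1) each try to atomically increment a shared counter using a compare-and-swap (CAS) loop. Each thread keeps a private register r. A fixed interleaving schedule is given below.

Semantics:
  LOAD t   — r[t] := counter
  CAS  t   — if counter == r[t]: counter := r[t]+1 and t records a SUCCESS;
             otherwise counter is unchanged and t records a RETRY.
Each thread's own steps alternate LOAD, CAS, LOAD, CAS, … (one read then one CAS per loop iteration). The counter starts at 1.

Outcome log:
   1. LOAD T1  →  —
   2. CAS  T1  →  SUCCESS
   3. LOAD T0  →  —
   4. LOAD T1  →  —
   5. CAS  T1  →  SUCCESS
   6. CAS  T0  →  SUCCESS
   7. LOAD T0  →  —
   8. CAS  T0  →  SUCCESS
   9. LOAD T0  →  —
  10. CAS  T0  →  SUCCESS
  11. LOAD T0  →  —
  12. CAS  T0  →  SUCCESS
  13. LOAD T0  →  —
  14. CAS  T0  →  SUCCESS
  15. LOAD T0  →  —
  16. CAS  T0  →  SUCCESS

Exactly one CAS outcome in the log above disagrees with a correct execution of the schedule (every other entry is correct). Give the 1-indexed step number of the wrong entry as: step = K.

Re-executing:
step 1: T1 LOAD ⇒ load; ctr=1 reg=1
step 2: T1 CAS ⇒ ok; ctr=2 reg=1
step 3: T0 LOAD ⇒ load; ctr=2 reg=2
step 4: T1 LOAD ⇒ load; ctr=2 reg=2
step 5: T1 CAS ⇒ ok; ctr=3 reg=2
step 6: T0 CAS ⇒ retry; ctr=3 reg=2
step 7: T0 LOAD ⇒ load; ctr=3 reg=3
step 8: T0 CAS ⇒ ok; ctr=4 reg=3
step 9: T0 LOAD ⇒ load; ctr=4 reg=4
step 10: T0 CAS ⇒ ok; ctr=5 reg=4
step 11: T0 LOAD ⇒ load; ctr=5 reg=5
step 12: T0 CAS ⇒ ok; ctr=6 reg=5
step 13: T0 LOAD ⇒ load; ctr=6 reg=6
step 14: T0 CAS ⇒ ok; ctr=7 reg=6
step 15: T0 LOAD ⇒ load; ctr=7 reg=7
step 16: T0 CAS ⇒ ok; ctr=8 reg=7
Flip is step 6.

step = 6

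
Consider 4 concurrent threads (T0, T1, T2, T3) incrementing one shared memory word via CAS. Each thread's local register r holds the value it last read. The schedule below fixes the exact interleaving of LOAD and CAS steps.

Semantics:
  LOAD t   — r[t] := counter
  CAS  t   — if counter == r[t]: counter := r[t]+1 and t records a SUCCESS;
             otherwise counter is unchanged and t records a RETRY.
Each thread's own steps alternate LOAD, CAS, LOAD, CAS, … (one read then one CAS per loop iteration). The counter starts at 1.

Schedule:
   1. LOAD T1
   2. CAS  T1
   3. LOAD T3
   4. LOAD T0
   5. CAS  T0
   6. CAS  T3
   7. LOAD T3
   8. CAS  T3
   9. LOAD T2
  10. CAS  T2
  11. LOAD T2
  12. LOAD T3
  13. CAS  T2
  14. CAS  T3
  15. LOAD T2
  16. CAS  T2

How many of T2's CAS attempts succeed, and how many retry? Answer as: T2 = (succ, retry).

#1 T1 reads 1
#2 T1 CAS(1→2) writes; counter now 2
#3 T3 reads 2
#4 T0 reads 2
#5 T0 CAS(2→3) writes; counter now 3
#6 T3 CAS(2→3) fails; counter now 3
#7 T3 reads 3
#8 T3 CAS(3→4) writes; counter now 4
#9 T2 reads 4
#10 T2 CAS(4→5) writes; counter now 5
#11 T2 reads 5
#12 T3 reads 5
#13 T2 CAS(5→6) writes; counter now 6
#14 T3 CAS(5→6) fails; counter now 6
#15 T2 reads 6
#16 T2 CAS(6→7) writes; counter now 7

T2 = (3, 0)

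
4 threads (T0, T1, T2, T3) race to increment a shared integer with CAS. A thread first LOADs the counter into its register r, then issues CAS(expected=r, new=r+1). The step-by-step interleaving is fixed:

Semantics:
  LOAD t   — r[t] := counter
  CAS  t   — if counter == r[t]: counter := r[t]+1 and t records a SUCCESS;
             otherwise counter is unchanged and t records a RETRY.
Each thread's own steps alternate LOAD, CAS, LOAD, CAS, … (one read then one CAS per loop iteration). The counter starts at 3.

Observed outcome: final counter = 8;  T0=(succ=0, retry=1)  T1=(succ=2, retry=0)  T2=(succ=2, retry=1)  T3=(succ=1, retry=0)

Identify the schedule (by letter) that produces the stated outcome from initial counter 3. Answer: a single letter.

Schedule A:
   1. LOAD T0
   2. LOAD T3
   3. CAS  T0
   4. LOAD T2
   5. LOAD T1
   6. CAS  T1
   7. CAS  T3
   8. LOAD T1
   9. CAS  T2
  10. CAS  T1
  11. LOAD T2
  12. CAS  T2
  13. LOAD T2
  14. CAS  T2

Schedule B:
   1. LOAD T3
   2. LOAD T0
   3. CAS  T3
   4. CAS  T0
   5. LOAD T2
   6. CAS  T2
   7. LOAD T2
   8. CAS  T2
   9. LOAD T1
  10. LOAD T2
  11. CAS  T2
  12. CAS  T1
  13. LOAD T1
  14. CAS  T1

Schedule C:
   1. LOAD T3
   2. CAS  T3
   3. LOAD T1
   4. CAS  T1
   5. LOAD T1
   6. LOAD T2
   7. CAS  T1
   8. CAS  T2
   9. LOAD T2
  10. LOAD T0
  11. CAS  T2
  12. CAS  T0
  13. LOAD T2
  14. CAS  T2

C

Run C:
#1 T3 reads 3
#2 T3 CAS(3→4) writes; counter now 4
#3 T1 reads 4
#4 T1 CAS(4→5) writes; counter now 5
#5 T1 reads 5
#6 T2 reads 5
#7 T1 CAS(5→6) writes; counter now 6
#8 T2 CAS(5→6) fails; counter now 6
#9 T2 reads 6
#10 T0 reads 6
#11 T2 CAS(6→7) writes; counter now 7
#12 T0 CAS(6→7) fails; counter now 7
#13 T2 reads 7
#14 T2 CAS(7→8) writes; counter now 8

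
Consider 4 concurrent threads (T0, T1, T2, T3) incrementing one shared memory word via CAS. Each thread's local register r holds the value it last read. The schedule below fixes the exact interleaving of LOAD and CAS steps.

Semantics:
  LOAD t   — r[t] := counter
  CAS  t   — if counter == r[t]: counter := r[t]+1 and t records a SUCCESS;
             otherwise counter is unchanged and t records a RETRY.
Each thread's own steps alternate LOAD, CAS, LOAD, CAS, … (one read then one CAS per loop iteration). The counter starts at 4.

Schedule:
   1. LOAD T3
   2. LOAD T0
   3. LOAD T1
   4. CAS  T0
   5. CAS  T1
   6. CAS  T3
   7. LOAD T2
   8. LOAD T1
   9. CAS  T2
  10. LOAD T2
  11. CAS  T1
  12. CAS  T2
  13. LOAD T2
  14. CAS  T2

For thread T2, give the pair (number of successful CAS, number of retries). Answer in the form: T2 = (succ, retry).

T2 = (3, 0)

1. LOAD T3 → mem=4 r[T3]=4 [LOAD]
2. LOAD T0 → mem=4 r[T0]=4 [LOAD]
3. LOAD T1 → mem=4 r[T1]=4 [LOAD]
4. CAS T0 → mem=5 r[T0]=4 [OK]
5. CAS T1 → mem=5 r[T1]=4 [RETRY]
6. CAS T3 → mem=5 r[T3]=4 [RETRY]
7. LOAD T2 → mem=5 r[T2]=5 [LOAD]
8. LOAD T1 → mem=5 r[T1]=5 [LOAD]
9. CAS T2 → mem=6 r[T2]=5 [OK]
10. LOAD T2 → mem=6 r[T2]=6 [LOAD]
11. CAS T1 → mem=6 r[T1]=5 [RETRY]
12. CAS T2 → mem=7 r[T2]=6 [OK]
13. LOAD T2 → mem=7 r[T2]=7 [LOAD]
14. CAS T2 → mem=8 r[T2]=7 [OK]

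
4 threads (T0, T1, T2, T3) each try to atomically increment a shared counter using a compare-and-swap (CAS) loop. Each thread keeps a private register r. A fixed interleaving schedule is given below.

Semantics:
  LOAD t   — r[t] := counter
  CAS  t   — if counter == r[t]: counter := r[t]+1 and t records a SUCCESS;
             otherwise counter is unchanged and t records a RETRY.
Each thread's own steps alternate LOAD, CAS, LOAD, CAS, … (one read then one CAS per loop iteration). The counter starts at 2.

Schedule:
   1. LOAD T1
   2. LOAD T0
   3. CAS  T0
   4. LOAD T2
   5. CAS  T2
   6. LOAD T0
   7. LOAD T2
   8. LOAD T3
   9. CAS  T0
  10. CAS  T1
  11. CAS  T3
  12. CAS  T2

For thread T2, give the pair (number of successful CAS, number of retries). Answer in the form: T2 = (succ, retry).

T1 LOAD — after: cnt=2, r=2 — load
T0 LOAD — after: cnt=2, r=2 — load
T0 CAS — after: cnt=3, r=2 — ok
T2 LOAD — after: cnt=3, r=3 — load
T2 CAS — after: cnt=4, r=3 — ok
T0 LOAD — after: cnt=4, r=4 — load
T2 LOAD — after: cnt=4, r=4 — load
T3 LOAD — after: cnt=4, r=4 — load
T0 CAS — after: cnt=5, r=4 — ok
T1 CAS — after: cnt=5, r=2 — retry
T3 CAS — after: cnt=5, r=4 — retry
T2 CAS — after: cnt=5, r=4 — retry

T2 = (1, 1)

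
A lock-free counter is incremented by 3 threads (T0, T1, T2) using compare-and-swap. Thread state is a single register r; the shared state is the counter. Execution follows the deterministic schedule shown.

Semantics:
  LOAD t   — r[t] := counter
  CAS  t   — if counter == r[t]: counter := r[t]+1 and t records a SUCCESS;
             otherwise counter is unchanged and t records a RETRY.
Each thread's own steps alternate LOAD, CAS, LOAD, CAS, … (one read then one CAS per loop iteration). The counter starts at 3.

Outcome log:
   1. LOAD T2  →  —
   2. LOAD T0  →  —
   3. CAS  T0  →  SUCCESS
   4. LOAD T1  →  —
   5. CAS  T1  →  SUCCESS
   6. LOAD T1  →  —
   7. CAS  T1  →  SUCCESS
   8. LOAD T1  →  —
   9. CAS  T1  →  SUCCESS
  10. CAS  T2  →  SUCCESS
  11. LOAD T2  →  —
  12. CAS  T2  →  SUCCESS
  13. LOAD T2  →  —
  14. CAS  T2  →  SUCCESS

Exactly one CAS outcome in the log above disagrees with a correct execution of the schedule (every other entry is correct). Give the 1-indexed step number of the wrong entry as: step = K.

Correct run:
step 1: T2 LOAD ⇒ load; ctr=3 reg=3
step 2: T0 LOAD ⇒ load; ctr=3 reg=3
step 3: T0 CAS ⇒ ok; ctr=4 reg=3
step 4: T1 LOAD ⇒ load; ctr=4 reg=4
step 5: T1 CAS ⇒ ok; ctr=5 reg=4
step 6: T1 LOAD ⇒ load; ctr=5 reg=5
step 7: T1 CAS ⇒ ok; ctr=6 reg=5
step 8: T1 LOAD ⇒ load; ctr=6 reg=6
step 9: T1 CAS ⇒ ok; ctr=7 reg=6
step 10: T2 CAS ⇒ retry; ctr=7 reg=3
step 11: T2 LOAD ⇒ load; ctr=7 reg=7
step 12: T2 CAS ⇒ ok; ctr=8 reg=7
step 13: T2 LOAD ⇒ load; ctr=8 reg=8
step 14: T2 CAS ⇒ ok; ctr=9 reg=8
Log disagrees first at step 10.

step = 10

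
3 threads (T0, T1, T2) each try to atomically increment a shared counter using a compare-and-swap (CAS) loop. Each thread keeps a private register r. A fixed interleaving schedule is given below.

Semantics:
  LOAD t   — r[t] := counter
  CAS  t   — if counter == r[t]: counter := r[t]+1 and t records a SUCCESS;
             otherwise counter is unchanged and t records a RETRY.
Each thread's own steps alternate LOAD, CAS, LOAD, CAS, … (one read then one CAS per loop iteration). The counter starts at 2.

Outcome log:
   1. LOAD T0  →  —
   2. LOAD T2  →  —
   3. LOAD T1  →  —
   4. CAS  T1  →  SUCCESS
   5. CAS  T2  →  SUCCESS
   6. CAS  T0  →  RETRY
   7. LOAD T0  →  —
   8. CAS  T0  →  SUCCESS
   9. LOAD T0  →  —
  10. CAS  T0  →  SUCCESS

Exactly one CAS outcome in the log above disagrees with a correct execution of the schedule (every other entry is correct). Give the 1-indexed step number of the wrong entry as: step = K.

step = 5

Correct run:
T0 LOAD — after: cnt=2, r=2 — load
T2 LOAD — after: cnt=2, r=2 — load
T1 LOAD — after: cnt=2, r=2 — load
T1 CAS — after: cnt=3, r=2 — ok
T2 CAS — after: cnt=3, r=2 — retry
T0 CAS — after: cnt=3, r=2 — retry
T0 LOAD — after: cnt=3, r=3 — load
T0 CAS — after: cnt=4, r=3 — ok
T0 LOAD — after: cnt=4, r=4 — load
T0 CAS — after: cnt=5, r=4 — ok
Log disagrees first at step 5.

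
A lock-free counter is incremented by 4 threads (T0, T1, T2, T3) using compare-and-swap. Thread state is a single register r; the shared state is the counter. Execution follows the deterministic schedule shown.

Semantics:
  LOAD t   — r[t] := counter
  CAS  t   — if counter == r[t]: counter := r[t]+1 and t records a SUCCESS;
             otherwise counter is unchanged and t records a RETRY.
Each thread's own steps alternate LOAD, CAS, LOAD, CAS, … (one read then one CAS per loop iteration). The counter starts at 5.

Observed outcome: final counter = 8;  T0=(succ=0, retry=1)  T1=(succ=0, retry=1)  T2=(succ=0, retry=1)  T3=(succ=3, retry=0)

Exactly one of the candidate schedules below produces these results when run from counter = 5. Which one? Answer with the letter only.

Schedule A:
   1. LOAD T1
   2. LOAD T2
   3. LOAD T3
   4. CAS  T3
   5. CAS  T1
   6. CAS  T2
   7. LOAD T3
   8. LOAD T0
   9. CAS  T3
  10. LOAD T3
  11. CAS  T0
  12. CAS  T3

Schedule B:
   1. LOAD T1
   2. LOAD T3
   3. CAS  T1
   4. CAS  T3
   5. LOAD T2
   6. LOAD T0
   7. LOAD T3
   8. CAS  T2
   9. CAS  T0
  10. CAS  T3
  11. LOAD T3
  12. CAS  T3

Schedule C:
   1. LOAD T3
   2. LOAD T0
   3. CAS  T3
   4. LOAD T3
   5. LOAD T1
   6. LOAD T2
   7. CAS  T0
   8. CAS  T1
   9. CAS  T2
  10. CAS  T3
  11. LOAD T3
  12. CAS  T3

Run A:
T1 LOAD — after: cnt=5, r=5 — load
T2 LOAD — after: cnt=5, r=5 — load
T3 LOAD — after: cnt=5, r=5 — load
T3 CAS — after: cnt=6, r=5 — ok
T1 CAS — after: cnt=6, r=5 — retry
T2 CAS — after: cnt=6, r=5 — retry
T3 LOAD — after: cnt=6, r=6 — load
T0 LOAD — after: cnt=6, r=6 — load
T3 CAS — after: cnt=7, r=6 — ok
T3 LOAD — after: cnt=7, r=7 — load
T0 CAS — after: cnt=7, r=6 — retry
T3 CAS — after: cnt=8, r=7 — ok

A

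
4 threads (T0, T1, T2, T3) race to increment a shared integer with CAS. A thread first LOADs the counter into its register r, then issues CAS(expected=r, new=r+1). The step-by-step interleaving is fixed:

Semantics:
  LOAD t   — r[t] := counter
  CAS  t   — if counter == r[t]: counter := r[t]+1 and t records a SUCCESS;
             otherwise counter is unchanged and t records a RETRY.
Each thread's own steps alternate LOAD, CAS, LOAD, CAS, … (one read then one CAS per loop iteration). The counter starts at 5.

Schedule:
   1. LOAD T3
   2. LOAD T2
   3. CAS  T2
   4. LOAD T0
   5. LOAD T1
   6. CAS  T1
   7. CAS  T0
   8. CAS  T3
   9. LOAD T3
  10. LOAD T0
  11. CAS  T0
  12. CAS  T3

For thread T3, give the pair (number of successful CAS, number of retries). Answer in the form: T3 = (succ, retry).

T3 = (0, 2)

#1 T3 reads 5
#2 T2 reads 5
#3 T2 CAS(5→6) writes; counter now 6
#4 T0 reads 6
#5 T1 reads 6
#6 T1 CAS(6→7) writes; counter now 7
#7 T0 CAS(6→7) fails; counter now 7
#8 T3 CAS(5→6) fails; counter now 7
#9 T3 reads 7
#10 T0 reads 7
#11 T0 CAS(7→8) writes; counter now 8
#12 T3 CAS(7→8) fails; counter now 8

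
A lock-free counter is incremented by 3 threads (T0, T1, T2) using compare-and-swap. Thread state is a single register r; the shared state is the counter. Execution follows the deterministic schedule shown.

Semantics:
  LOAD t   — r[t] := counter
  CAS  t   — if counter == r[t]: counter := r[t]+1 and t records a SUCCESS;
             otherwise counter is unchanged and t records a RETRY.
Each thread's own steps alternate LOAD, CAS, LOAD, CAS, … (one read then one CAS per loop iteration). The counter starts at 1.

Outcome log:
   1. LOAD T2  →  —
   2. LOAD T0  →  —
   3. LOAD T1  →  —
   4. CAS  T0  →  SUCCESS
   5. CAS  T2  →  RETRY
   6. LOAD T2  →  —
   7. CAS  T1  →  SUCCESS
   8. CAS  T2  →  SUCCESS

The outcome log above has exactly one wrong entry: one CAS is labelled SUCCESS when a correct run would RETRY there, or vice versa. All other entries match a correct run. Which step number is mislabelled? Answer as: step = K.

step = 7

Re-executing:
#1 T2 reads 1
#2 T0 reads 1
#3 T1 reads 1
#4 T0 CAS(1→2) writes; counter now 2
#5 T2 CAS(1→2) fails; counter now 2
#6 T2 reads 2
#7 T1 CAS(1→2) fails; counter now 2
#8 T2 CAS(2→3) writes; counter now 3
Flip is step 7.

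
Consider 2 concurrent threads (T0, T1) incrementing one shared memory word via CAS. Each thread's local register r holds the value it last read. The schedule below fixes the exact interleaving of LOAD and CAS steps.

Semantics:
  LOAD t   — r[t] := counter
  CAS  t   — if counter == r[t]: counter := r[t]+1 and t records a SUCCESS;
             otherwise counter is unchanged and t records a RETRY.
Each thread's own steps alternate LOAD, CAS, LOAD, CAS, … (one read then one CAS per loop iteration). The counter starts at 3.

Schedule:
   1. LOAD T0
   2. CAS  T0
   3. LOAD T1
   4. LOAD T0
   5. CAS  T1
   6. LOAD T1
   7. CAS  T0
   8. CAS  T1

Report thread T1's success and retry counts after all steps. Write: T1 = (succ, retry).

T1 = (2, 0)

1. LOAD T0 → mem=3 r[T0]=3 [LOAD]
2. CAS T0 → mem=4 r[T0]=3 [OK]
3. LOAD T1 → mem=4 r[T1]=4 [LOAD]
4. LOAD T0 → mem=4 r[T0]=4 [LOAD]
5. CAS T1 → mem=5 r[T1]=4 [OK]
6. LOAD T1 → mem=5 r[T1]=5 [LOAD]
7. CAS T0 → mem=5 r[T0]=4 [RETRY]
8. CAS T1 → mem=6 r[T1]=5 [OK]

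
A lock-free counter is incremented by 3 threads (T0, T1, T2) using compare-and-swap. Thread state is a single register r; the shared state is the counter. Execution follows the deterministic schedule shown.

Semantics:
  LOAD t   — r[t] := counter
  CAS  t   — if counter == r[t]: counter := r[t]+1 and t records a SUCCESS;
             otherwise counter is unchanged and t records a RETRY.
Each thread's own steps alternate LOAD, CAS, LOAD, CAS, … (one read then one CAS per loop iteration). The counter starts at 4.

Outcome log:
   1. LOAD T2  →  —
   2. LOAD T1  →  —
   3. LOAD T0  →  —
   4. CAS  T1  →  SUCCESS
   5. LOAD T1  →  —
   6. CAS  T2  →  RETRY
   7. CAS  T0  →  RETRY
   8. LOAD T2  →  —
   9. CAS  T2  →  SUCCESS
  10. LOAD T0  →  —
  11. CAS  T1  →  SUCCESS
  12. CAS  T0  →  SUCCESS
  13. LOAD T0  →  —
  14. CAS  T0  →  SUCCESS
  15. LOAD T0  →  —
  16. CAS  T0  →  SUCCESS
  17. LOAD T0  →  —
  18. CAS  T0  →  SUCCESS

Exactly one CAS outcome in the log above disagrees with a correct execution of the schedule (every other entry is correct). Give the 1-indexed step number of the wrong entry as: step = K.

Re-executing:
T2 LOAD — after: cnt=4, r=4 — load
T1 LOAD — after: cnt=4, r=4 — load
T0 LOAD — after: cnt=4, r=4 — load
T1 CAS — after: cnt=5, r=4 — ok
T1 LOAD — after: cnt=5, r=5 — load
T2 CAS — after: cnt=5, r=4 — retry
T0 CAS — after: cnt=5, r=4 — retry
T2 LOAD — after: cnt=5, r=5 — load
T2 CAS — after: cnt=6, r=5 — ok
T0 LOAD — after: cnt=6, r=6 — load
T1 CAS — after: cnt=6, r=5 — retry
T0 CAS — after: cnt=7, r=6 — ok
T0 LOAD — after: cnt=7, r=7 — load
T0 CAS — after: cnt=8, r=7 — ok
T0 LOAD — after: cnt=8, r=8 — load
T0 CAS — after: cnt=9, r=8 — ok
T0 LOAD — after: cnt=9, r=9 — load
T0 CAS — after: cnt=10, r=9 — ok
Flip is step 11.

step = 11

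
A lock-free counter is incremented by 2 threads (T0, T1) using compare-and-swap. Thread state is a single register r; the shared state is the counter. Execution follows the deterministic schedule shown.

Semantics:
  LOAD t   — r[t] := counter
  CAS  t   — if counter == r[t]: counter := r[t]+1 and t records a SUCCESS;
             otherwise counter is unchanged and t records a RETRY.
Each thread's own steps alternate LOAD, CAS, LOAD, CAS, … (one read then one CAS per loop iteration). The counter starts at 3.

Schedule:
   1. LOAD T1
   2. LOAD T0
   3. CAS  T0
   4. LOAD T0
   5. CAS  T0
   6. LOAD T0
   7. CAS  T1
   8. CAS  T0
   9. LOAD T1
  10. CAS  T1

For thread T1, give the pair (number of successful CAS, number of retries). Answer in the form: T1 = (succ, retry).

T1 = (1, 1)

T1 LOAD — after: cnt=3, r=3 — load
T0 LOAD — after: cnt=3, r=3 — load
T0 CAS — after: cnt=4, r=3 — ok
T0 LOAD — after: cnt=4, r=4 — load
T0 CAS — after: cnt=5, r=4 — ok
T0 LOAD — after: cnt=5, r=5 — load
T1 CAS — after: cnt=5, r=3 — retry
T0 CAS — after: cnt=6, r=5 — ok
T1 LOAD — after: cnt=6, r=6 — load
T1 CAS — after: cnt=7, r=6 — ok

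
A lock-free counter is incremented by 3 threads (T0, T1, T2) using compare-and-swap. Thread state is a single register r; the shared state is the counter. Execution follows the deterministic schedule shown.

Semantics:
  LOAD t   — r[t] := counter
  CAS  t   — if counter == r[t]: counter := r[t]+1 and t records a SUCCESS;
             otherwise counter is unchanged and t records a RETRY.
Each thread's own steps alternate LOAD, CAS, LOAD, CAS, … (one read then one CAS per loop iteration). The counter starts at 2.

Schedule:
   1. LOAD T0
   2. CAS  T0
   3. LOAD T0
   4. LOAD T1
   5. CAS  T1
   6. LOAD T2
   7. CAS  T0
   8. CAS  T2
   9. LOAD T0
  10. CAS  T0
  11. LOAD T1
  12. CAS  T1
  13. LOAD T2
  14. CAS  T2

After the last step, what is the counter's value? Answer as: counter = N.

   1) LOAD T0:  M=2  r_T0=2
   2) CAS  T0:  M=3  r_T0=2 ✓
   3) LOAD T0:  M=3  r_T0=3
   4) LOAD T1:  M=3  r_T1=3
   5) CAS  T1:  M=4  r_T1=3 ✓
   6) LOAD T2:  M=4  r_T2=4
   7) CAS  T0:  M=4  r_T0=3 ✗
   8) CAS  T2:  M=5  r_T2=4 ✓
   9) LOAD T0:  M=5  r_T0=5
  10) CAS  T0:  M=6  r_T0=5 ✓
  11) LOAD T1:  M=6  r_T1=6
  12) CAS  T1:  M=7  r_T1=6 ✓
  13) LOAD T2:  M=7  r_T2=7
  14) CAS  T2:  M=8  r_T2=7 ✓

counter = 8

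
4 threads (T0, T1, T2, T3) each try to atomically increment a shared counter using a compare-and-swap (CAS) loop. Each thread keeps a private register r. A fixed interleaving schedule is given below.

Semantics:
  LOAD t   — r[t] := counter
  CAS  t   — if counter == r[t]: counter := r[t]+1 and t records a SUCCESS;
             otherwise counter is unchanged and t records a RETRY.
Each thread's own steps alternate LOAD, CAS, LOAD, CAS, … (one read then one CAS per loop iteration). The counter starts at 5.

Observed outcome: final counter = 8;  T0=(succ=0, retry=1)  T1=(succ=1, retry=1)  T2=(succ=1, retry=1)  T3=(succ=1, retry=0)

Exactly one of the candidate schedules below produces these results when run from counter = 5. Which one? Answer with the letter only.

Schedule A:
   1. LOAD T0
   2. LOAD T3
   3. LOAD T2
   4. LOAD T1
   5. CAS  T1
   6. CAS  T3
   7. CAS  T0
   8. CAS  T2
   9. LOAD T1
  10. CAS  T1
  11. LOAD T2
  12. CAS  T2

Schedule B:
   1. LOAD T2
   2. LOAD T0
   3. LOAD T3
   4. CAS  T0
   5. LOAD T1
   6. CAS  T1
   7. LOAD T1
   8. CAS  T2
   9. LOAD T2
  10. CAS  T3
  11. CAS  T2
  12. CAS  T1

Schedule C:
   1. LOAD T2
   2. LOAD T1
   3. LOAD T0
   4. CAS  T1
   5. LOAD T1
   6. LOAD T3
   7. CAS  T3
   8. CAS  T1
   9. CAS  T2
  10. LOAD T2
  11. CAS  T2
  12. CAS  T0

Run C:
[1] T2.load  rd  (counter 5, T2.r 5)
[2] T1.load  rd  (counter 5, T1.r 5)
[3] T0.load  rd  (counter 5, T0.r 5)
[4] T1.cas  hit  (counter 6, T1.r 5)
[5] T1.load  rd  (counter 6, T1.r 6)
[6] T3.load  rd  (counter 6, T3.r 6)
[7] T3.cas  hit  (counter 7, T3.r 6)
[8] T1.cas  miss  (counter 7, T1.r 6)
[9] T2.cas  miss  (counter 7, T2.r 5)
[10] T2.load  rd  (counter 7, T2.r 7)
[11] T2.cas  hit  (counter 8, T2.r 7)
[12] T0.cas  miss  (counter 8, T0.r 5)

C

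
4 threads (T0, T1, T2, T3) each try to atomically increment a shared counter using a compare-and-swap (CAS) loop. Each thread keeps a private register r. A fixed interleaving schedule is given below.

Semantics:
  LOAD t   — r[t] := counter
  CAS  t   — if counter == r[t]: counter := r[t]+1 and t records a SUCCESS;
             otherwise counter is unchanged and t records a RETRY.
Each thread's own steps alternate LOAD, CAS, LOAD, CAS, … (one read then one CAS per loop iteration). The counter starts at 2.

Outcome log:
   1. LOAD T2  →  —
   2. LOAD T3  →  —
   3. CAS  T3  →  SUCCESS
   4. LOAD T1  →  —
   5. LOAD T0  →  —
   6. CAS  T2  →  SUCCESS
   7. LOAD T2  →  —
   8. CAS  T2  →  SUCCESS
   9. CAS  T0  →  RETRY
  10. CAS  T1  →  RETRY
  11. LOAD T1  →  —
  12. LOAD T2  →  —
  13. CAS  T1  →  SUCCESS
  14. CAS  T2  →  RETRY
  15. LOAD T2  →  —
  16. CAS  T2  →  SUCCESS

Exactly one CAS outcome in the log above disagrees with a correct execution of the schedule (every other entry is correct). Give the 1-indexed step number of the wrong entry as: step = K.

Correct run:
1. LOAD T2 → mem=2 r[T2]=2 [LOAD]
2. LOAD T3 → mem=2 r[T3]=2 [LOAD]
3. CAS T3 → mem=3 r[T3]=2 [OK]
4. LOAD T1 → mem=3 r[T1]=3 [LOAD]
5. LOAD T0 → mem=3 r[T0]=3 [LOAD]
6. CAS T2 → mem=3 r[T2]=2 [RETRY]
7. LOAD T2 → mem=3 r[T2]=3 [LOAD]
8. CAS T2 → mem=4 r[T2]=3 [OK]
9. CAS T0 → mem=4 r[T0]=3 [RETRY]
10. CAS T1 → mem=4 r[T1]=3 [RETRY]
11. LOAD T1 → mem=4 r[T1]=4 [LOAD]
12. LOAD T2 → mem=4 r[T2]=4 [LOAD]
13. CAS T1 → mem=5 r[T1]=4 [OK]
14. CAS T2 → mem=5 r[T2]=4 [RETRY]
15. LOAD T2 → mem=5 r[T2]=5 [LOAD]
16. CAS T2 → mem=6 r[T2]=5 [OK]
Flip is step 6.

step = 6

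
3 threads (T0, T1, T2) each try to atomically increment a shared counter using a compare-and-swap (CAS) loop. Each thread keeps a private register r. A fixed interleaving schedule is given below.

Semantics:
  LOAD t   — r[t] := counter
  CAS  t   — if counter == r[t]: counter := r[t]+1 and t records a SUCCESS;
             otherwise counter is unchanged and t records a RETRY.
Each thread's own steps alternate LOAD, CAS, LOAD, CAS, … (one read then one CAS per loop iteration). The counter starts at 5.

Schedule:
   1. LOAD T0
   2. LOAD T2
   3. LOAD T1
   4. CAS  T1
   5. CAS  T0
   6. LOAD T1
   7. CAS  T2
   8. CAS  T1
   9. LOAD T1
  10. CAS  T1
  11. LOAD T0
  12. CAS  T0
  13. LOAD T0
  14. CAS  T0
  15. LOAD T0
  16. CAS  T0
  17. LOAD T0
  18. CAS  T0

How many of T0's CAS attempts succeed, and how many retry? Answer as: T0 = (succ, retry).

T0 = (4, 1)

#1 T0 reads 5
#2 T2 reads 5
#3 T1 reads 5
#4 T1 CAS(5→6) writes; counter now 6
#5 T0 CAS(5→6) fails; counter now 6
#6 T1 reads 6
#7 T2 CAS(5→6) fails; counter now 6
#8 T1 CAS(6→7) writes; counter now 7
#9 T1 reads 7
#10 T1 CAS(7→8) writes; counter now 8
#11 T0 reads 8
#12 T0 CAS(8→9) writes; counter now 9
#13 T0 reads 9
#14 T0 CAS(9→10) writes; counter now 10
#15 T0 reads 10
#16 T0 CAS(10→11) writes; counter now 11
#17 T0 reads 11
#18 T0 CAS(11→12) writes; counter now 12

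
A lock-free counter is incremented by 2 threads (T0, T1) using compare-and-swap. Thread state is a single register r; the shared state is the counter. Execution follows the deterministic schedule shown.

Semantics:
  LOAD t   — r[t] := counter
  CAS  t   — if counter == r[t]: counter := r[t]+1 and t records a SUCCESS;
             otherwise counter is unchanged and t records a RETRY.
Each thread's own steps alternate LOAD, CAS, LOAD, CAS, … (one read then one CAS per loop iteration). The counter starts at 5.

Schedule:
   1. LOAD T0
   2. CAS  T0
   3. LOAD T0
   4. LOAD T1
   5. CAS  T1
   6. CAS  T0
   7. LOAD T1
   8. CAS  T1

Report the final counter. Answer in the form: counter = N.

counter = 8

   1) LOAD T0:  M=5  r_T0=5
   2) CAS  T0:  M=6  r_T0=5 ✓
   3) LOAD T0:  M=6  r_T0=6
   4) LOAD T1:  M=6  r_T1=6
   5) CAS  T1:  M=7  r_T1=6 ✓
   6) CAS  T0:  M=7  r_T0=6 ✗
   7) LOAD T1:  M=7  r_T1=7
   8) CAS  T1:  M=8  r_T1=7 ✓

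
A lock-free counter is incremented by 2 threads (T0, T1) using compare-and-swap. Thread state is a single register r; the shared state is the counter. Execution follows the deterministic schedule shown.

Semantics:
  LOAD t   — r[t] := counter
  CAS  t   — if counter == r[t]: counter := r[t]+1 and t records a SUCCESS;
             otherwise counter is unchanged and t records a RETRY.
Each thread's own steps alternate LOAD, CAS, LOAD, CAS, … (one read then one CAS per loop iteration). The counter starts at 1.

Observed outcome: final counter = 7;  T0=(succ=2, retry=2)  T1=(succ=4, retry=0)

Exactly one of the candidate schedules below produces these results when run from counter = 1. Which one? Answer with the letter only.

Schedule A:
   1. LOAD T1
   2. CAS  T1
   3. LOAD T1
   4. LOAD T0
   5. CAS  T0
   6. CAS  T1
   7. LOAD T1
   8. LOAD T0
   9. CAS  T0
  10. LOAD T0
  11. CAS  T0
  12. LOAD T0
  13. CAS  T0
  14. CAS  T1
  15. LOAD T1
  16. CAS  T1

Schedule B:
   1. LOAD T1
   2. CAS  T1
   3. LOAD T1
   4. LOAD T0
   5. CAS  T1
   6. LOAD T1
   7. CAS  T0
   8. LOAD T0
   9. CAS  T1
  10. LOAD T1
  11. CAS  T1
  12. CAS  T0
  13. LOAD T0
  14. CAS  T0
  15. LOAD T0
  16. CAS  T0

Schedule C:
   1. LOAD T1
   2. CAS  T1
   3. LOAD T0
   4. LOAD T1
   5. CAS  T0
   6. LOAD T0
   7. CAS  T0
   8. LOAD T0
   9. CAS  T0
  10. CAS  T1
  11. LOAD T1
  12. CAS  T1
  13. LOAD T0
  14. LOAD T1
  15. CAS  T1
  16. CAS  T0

Run B:
1. LOAD T1 → mem=1 r[T1]=1 [LOAD]
2. CAS T1 → mem=2 r[T1]=1 [OK]
3. LOAD T1 → mem=2 r[T1]=2 [LOAD]
4. LOAD T0 → mem=2 r[T0]=2 [LOAD]
5. CAS T1 → mem=3 r[T1]=2 [OK]
6. LOAD T1 → mem=3 r[T1]=3 [LOAD]
7. CAS T0 → mem=3 r[T0]=2 [RETRY]
8. LOAD T0 → mem=3 r[T0]=3 [LOAD]
9. CAS T1 → mem=4 r[T1]=3 [OK]
10. LOAD T1 → mem=4 r[T1]=4 [LOAD]
11. CAS T1 → mem=5 r[T1]=4 [OK]
12. CAS T0 → mem=5 r[T0]=3 [RETRY]
13. LOAD T0 → mem=5 r[T0]=5 [LOAD]
14. CAS T0 → mem=6 r[T0]=5 [OK]
15. LOAD T0 → mem=6 r[T0]=6 [LOAD]
16. CAS T0 → mem=7 r[T0]=6 [OK]

B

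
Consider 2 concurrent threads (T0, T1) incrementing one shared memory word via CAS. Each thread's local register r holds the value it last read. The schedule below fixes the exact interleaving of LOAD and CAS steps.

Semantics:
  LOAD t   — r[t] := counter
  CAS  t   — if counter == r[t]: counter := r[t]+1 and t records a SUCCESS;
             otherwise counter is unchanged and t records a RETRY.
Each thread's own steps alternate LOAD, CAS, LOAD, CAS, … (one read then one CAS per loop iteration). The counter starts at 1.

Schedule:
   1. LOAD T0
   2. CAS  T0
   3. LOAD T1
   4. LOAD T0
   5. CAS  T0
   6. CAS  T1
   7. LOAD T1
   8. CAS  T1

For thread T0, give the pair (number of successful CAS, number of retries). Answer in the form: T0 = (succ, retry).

1. LOAD T0 → mem=1 r[T0]=1 [LOAD]
2. CAS T0 → mem=2 r[T0]=1 [OK]
3. LOAD T1 → mem=2 r[T1]=2 [LOAD]
4. LOAD T0 → mem=2 r[T0]=2 [LOAD]
5. CAS T0 → mem=3 r[T0]=2 [OK]
6. CAS T1 → mem=3 r[T1]=2 [RETRY]
7. LOAD T1 → mem=3 r[T1]=3 [LOAD]
8. CAS T1 → mem=4 r[T1]=3 [OK]

T0 = (2, 0)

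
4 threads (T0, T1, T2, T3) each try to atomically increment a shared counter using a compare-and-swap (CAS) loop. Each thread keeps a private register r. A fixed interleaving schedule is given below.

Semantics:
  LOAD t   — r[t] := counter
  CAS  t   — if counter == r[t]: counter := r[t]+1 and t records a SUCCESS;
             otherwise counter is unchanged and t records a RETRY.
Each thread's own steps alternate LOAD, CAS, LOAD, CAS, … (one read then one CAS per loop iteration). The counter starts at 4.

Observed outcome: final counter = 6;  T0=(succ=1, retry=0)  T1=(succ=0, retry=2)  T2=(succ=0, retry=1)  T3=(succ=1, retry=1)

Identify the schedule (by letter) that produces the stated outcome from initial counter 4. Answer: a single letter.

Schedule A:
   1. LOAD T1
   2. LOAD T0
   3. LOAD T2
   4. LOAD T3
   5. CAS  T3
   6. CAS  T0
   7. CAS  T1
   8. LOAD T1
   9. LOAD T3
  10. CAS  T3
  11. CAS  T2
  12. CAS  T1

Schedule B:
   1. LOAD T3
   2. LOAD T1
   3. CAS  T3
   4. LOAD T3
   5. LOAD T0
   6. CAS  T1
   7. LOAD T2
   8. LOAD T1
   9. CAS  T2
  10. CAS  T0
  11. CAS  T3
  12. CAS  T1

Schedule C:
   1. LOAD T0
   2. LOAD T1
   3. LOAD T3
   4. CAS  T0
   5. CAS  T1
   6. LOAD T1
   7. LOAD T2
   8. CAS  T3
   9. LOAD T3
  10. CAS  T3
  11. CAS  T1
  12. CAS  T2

C

Tracing schedule C:
#1 T0 reads 4
#2 T1 reads 4
#3 T3 reads 4
#4 T0 CAS(4→5) writes; counter now 5
#5 T1 CAS(4→5) fails; counter now 5
#6 T1 reads 5
#7 T2 reads 5
#8 T3 CAS(4→5) fails; counter now 5
#9 T3 reads 5
#10 T3 CAS(5→6) writes; counter now 6
#11 T1 CAS(5→6) fails; counter now 6
#12 T2 CAS(5→6) fails; counter now 6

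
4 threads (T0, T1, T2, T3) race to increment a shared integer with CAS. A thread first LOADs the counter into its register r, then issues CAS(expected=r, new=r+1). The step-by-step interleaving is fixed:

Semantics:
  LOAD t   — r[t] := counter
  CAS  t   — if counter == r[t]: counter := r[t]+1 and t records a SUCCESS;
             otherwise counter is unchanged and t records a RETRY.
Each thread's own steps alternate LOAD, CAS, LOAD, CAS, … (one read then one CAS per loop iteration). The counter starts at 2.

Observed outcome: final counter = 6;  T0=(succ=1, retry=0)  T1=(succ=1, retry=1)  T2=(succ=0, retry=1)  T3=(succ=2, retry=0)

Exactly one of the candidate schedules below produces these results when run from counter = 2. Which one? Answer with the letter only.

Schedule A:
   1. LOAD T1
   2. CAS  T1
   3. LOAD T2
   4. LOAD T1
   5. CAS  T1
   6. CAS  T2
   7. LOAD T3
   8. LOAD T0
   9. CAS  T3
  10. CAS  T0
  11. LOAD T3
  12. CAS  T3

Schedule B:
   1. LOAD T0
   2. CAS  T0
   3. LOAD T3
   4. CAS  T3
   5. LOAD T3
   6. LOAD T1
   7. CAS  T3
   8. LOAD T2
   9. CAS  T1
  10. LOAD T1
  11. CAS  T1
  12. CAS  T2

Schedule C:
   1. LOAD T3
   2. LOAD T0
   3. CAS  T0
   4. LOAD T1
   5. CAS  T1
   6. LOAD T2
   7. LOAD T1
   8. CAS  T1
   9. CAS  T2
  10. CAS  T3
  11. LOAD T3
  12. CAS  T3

B

Simulating candidate B:
#1 T0 reads 2
#2 T0 CAS(2→3) writes; counter now 3
#3 T3 reads 3
#4 T3 CAS(3→4) writes; counter now 4
#5 T3 reads 4
#6 T1 reads 4
#7 T3 CAS(4→5) writes; counter now 5
#8 T2 reads 5
#9 T1 CAS(4→5) fails; counter now 5
#10 T1 reads 5
#11 T1 CAS(5→6) writes; counter now 6
#12 T2 CAS(5→6) fails; counter now 6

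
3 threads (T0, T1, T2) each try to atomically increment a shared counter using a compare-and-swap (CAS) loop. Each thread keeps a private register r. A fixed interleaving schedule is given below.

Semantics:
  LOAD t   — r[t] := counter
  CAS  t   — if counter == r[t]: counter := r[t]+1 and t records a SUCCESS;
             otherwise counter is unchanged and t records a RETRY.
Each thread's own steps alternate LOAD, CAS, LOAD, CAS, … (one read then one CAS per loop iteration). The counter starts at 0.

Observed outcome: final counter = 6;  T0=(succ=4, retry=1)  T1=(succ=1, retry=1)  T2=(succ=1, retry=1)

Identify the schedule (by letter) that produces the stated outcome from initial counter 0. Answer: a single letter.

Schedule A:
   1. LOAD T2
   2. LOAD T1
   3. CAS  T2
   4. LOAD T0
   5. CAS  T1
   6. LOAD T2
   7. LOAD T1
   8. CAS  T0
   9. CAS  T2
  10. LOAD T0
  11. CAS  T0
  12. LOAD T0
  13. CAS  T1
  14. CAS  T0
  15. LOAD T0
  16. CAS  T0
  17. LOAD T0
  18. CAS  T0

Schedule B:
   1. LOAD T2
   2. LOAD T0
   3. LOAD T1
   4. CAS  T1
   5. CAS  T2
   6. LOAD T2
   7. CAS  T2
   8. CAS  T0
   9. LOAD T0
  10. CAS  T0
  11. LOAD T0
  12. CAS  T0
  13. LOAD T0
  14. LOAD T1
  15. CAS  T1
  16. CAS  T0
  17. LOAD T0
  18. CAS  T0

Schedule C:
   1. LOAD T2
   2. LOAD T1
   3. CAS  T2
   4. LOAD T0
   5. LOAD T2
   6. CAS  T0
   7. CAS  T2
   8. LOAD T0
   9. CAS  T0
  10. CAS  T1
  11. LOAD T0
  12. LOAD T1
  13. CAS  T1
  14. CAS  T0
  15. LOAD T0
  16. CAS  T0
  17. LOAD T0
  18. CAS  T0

C

Tracing schedule C:
   1) LOAD T2:  M=0  r_T2=0
   2) LOAD T1:  M=0  r_T1=0
   3) CAS  T2:  M=1  r_T2=0 ✓
   4) LOAD T0:  M=1  r_T0=1
   5) LOAD T2:  M=1  r_T2=1
   6) CAS  T0:  M=2  r_T0=1 ✓
   7) CAS  T2:  M=2  r_T2=1 ✗
   8) LOAD T0:  M=2  r_T0=2
   9) CAS  T0:  M=3  r_T0=2 ✓
  10) CAS  T1:  M=3  r_T1=0 ✗
  11) LOAD T0:  M=3  r_T0=3
  12) LOAD T1:  M=3  r_T1=3
  13) CAS  T1:  M=4  r_T1=3 ✓
  14) CAS  T0:  M=4  r_T0=3 ✗
  15) LOAD T0:  M=4  r_T0=4
  16) CAS  T0:  M=5  r_T0=4 ✓
  17) LOAD T0:  M=5  r_T0=5
  18) CAS  T0:  M=6  r_T0=5 ✓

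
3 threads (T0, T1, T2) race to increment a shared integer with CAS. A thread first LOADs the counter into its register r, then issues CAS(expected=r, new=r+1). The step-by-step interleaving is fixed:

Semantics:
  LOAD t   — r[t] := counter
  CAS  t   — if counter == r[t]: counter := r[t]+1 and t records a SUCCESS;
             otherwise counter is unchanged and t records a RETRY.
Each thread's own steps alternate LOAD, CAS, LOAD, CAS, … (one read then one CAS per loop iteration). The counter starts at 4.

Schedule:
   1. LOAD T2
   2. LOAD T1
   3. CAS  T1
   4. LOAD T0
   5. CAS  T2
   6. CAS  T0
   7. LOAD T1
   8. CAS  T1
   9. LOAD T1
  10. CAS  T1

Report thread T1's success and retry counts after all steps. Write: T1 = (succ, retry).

[1] T2.load  rd  (counter 4, T2.r 4)
[2] T1.load  rd  (counter 4, T1.r 4)
[3] T1.cas  hit  (counter 5, T1.r 4)
[4] T0.load  rd  (counter 5, T0.r 5)
[5] T2.cas  miss  (counter 5, T2.r 4)
[6] T0.cas  hit  (counter 6, T0.r 5)
[7] T1.load  rd  (counter 6, T1.r 6)
[8] T1.cas  hit  (counter 7, T1.r 6)
[9] T1.load  rd  (counter 7, T1.r 7)
[10] T1.cas  hit  (counter 8, T1.r 7)

T1 = (3, 0)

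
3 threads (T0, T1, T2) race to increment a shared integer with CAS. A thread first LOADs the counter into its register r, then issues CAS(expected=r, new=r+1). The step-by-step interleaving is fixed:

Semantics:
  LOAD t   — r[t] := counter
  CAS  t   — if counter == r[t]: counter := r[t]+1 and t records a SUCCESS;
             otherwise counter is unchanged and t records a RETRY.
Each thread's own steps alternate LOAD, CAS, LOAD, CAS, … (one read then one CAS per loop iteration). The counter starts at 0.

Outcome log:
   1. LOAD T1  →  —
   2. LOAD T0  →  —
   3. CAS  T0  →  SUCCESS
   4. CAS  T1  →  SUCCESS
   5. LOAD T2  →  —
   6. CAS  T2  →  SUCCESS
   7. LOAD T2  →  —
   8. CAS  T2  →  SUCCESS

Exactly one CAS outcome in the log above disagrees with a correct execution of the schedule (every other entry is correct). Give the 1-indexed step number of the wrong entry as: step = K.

Reference trace:
step 1: T1 LOAD ⇒ load; ctr=0 reg=0
step 2: T0 LOAD ⇒ load; ctr=0 reg=0
step 3: T0 CAS ⇒ ok; ctr=1 reg=0
step 4: T1 CAS ⇒ retry; ctr=1 reg=0
step 5: T2 LOAD ⇒ load; ctr=1 reg=1
step 6: T2 CAS ⇒ ok; ctr=2 reg=1
step 7: T2 LOAD ⇒ load; ctr=2 reg=2
step 8: T2 CAS ⇒ ok; ctr=3 reg=2
Mismatch at 4.

step = 4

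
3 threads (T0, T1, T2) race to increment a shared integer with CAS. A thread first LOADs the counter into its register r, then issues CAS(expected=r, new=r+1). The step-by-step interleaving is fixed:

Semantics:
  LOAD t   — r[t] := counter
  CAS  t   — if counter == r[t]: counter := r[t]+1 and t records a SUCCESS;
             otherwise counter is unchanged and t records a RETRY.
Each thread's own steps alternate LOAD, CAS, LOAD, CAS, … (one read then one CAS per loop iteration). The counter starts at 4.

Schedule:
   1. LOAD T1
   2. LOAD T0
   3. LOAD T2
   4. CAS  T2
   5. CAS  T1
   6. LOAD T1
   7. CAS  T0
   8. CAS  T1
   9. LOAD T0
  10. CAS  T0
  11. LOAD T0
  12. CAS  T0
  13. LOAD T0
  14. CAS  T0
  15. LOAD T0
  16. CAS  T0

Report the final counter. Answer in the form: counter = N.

#1 T1 reads 4
#2 T0 reads 4
#3 T2 reads 4
#4 T2 CAS(4→5) writes; counter now 5
#5 T1 CAS(4→5) fails; counter now 5
#6 T1 reads 5
#7 T0 CAS(4→5) fails; counter now 5
#8 T1 CAS(5→6) writes; counter now 6
#9 T0 reads 6
#10 T0 CAS(6→7) writes; counter now 7
#11 T0 reads 7
#12 T0 CAS(7→8) writes; counter now 8
#13 T0 reads 8
#14 T0 CAS(8→9) writes; counter now 9
#15 T0 reads 9
#16 T0 CAS(9→10) writes; counter now 10

counter = 10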